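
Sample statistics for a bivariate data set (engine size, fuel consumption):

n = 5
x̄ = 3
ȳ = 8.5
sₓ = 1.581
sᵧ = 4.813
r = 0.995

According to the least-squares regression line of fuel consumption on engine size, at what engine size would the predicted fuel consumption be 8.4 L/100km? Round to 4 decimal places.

2.9670

b = r · sᵧ/sₓ = 0.995 · 4.813/1.581 = 3.029054
a = ȳ − b·x̄ = 8.5 − 3.029054·3 = -0.587163
Set a + b·x = 8.4: x = (8.4 − (-0.587163)) / 3.029054 = 2.966986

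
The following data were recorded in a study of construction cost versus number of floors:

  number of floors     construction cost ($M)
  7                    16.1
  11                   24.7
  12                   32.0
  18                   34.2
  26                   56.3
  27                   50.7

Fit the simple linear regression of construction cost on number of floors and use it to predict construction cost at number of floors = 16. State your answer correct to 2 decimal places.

n = 6, Σx = 101, Σy = 214, Σxy = 4216.7, Σx² = 2043
Sxx = Σx² − (Σx)²/n = 2043 − 1700.166667 = 342.833333
Sxy = Σxy − (Σx)(Σy)/n = 4216.7 − 3602.333333 = 614.366667
b = Sxy/Sxx = 614.366667/342.833333 = 1.792027
a = ȳ − b·x̄ = 35.666667 − 1.792027·16.833333 = 5.500875
ŷ(16) = a + b·16 = 5.500875 + 1.792027·16 = 34.173311

34.17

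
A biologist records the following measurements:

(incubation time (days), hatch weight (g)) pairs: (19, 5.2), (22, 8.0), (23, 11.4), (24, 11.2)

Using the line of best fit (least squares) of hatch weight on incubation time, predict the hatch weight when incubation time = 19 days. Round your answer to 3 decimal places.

n = 4, Σx = 88, Σy = 35.8, Σxy = 805.8, Σx² = 1950
Sxx = Σx² − (Σx)²/n = 1950 − 1936 = 14
Sxy = Σxy − (Σx)(Σy)/n = 805.8 − 787.6 = 18.2
b = Sxy/Sxx = 18.2/14 = 1.3
a = ȳ − b·x̄ = 8.95 − 1.3·22 = -19.65
ŷ(19) = a + b·19 = -19.65 + 1.3·19 = 5.05

5.050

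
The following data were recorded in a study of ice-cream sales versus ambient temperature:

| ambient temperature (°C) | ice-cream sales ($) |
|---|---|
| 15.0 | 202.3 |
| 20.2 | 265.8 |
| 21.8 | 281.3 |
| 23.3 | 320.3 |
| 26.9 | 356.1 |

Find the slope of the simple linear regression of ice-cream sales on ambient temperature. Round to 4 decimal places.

13.2038

n = 5, Σx = 107.2, Σy = 1425.8, Σxy = 31578.08, Σx² = 2374.78
Sxx = Σx² − (Σx)²/n = 2374.78 − 2298.368 = 76.412
Sxy = Σxy − (Σx)(Σy)/n = 31578.08 − 30569.152 = 1008.928
b = Sxy/Sxx = 1008.928/76.412 = 13.203790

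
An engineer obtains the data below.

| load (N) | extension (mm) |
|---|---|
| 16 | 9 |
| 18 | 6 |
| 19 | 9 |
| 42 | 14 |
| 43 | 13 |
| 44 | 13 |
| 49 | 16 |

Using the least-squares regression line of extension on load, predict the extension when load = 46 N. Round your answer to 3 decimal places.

n = 7, Σx = 231, Σy = 80, Σxy = 2926, Σx² = 8891
Sxx = Σx² − (Σx)²/n = 8891 − 7623 = 1268
Sxy = Σxy − (Σx)(Σy)/n = 2926 − 2640 = 286
b = Sxy/Sxx = 286/1268 = 0.225552
a = ȳ − b·x̄ = 11.428571 − 0.225552·33 = 3.985354
ŷ(46) = a + b·46 = 3.985354 + 0.225552·46 = 14.360748

14.361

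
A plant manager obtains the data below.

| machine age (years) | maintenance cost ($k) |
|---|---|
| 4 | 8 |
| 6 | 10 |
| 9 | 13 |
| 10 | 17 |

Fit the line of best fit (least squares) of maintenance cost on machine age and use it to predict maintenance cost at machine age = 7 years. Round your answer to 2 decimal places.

11.66

n = 4, Σx = 29, Σy = 48, Σxy = 379, Σx² = 233
Sxx = Σx² − (Σx)²/n = 233 − 210.25 = 22.75
Sxy = Σxy − (Σx)(Σy)/n = 379 − 348 = 31
b = Sxy/Sxx = 31/22.75 = 1.362637
a = ȳ − b·x̄ = 12 − 1.362637·7.25 = 2.120879
ŷ(7) = a + b·7 = 2.120879 + 1.362637·7 = 11.659341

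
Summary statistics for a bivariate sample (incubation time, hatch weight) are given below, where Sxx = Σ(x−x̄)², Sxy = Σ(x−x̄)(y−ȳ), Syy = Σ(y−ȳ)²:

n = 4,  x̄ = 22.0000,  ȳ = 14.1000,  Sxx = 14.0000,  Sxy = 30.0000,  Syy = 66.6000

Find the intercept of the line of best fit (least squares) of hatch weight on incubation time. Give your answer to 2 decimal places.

b = Sxy/Sxx = 30/14 = 2.142857
a = ȳ − b·x̄ = 14.1 − 2.142857·22 = -33.042857

-33.04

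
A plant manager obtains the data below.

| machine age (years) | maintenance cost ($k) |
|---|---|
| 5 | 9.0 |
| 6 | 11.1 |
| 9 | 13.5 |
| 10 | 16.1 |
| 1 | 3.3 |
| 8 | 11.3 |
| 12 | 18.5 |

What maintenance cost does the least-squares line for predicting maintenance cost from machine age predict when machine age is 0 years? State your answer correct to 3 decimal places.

n = 7, Σx = 51, Σy = 82.8, Σxy = 709.8, Σx² = 451
Sxx = Σx² − (Σx)²/n = 451 − 371.571429 = 79.428571
Sxy = Σxy − (Σx)(Σy)/n = 709.8 − 603.257143 = 106.542857
b = Sxy/Sxx = 106.542857/79.428571 = 1.341367
a = ȳ − b·x̄ = 11.828571 − 1.341367·7.285714 = 2.055755
ŷ(0) = a + b·0 = 2.055755 + 1.341367·0 = 2.055755

2.056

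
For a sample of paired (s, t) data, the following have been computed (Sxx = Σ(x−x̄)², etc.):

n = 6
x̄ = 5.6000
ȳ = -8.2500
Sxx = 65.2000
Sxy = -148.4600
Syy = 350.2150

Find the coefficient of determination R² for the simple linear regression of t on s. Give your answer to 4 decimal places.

0.9652

R² = Sxy²/(Sxx·Syy) = (-148.46)²/(65.2·350.215) = 0.965243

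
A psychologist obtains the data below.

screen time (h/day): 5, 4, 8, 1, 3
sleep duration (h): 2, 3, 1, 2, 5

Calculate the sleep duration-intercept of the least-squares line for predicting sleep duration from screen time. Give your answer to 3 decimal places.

n = 5, Σx = 21, Σy = 13, Σxy = 47, Σx² = 115
Sxx = Σx² − (Σx)²/n = 115 − 88.2 = 26.8
Sxy = Σxy − (Σx)(Σy)/n = 47 − 54.6 = -7.6
b = Sxy/Sxx = -7.6/26.8 = -0.283582
a = ȳ − b·x̄ = 2.6 − (-0.283582)·4.2 = 3.791045

3.791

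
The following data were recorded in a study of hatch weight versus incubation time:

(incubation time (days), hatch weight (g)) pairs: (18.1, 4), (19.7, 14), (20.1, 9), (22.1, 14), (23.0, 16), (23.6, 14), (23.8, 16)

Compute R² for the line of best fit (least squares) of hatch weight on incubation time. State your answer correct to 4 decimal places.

n = 7, Σx = 150.4, Σy = 87, Σxy = 1917.7, Σx² = 3260.52, Σy² = 1197
Sxx = Σx² − (Σx)²/n = 3260.52 − 3231.451429 = 29.068571
Sxy = Σxy − (Σx)(Σy)/n = 1917.7 − 1869.257143 = 48.442857
Syy = Σy² − (Σy)²/n = 1197 − 1081.285714 = 115.714286
R² = Sxy²/(Sxx·Syy) = (48.442857)²/(29.068571·115.714286) = 0.697668

0.6977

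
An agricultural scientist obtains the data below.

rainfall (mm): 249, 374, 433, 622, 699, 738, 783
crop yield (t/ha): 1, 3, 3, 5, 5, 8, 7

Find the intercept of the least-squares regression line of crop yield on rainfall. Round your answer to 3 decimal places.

-1.707

n = 7, Σx = 3898, Σy = 32, Σxy = 20660, Σx² = 2422584
Sxx = Σx² − (Σx)²/n = 2422584 − 2170629.142857 = 251954.857143
Sxy = Σxy − (Σx)(Σy)/n = 20660 − 17819.428571 = 2840.571429
b = Sxy/Sxx = 2840.571429/251954.857143 = 0.011274
a = ȳ − b·x̄ = 4.571429 − 0.011274·556.857143 = -1.706650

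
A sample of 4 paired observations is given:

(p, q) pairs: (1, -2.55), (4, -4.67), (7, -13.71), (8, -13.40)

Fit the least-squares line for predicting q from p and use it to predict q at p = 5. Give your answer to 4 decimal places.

n = 4, Σx = 20, Σy = -34.33, Σxy = -224.4, Σx² = 130
Sxx = Σx² − (Σx)²/n = 130 − 100 = 30
Sxy = Σxy − (Σx)(Σy)/n = -224.4 − (-171.65) = -52.75
b = Sxy/Sxx = -52.75/30 = -1.758333
a = ȳ − b·x̄ = -8.5825 − (-1.758333)·5 = 0.209167
ŷ(5) = a + b·5 = 0.209167 + (-1.758333)·5 = -8.5825

-8.5825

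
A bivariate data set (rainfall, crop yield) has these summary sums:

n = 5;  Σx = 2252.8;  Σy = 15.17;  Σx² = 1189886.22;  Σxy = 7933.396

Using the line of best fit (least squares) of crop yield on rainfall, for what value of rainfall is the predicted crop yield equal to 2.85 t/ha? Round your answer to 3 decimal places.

Sxx = Σx² − (Σx)²/n = 1189886.22 − 1015021.568 = 174864.652
Sxy = Σxy − (Σx)(Σy)/n = 7933.396 − 6834.9952 = 1098.4008
b = Sxy/Sxx = 1098.4008/174864.652 = 0.006281
a = ȳ − b·x̄ = 3.034 − 0.006281·450.56 = 0.203837
Set a + b·x = 2.85: x = (2.85 − 0.203837) / 0.006281 = 421.267327

421.267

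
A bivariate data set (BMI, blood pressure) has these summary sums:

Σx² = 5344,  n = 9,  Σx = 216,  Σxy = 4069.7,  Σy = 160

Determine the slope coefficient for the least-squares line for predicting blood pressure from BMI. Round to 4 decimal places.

Sxx = Σx² − (Σx)²/n = 5344 − 5184 = 160
Sxy = Σxy − (Σx)(Σy)/n = 4069.7 − 3840 = 229.7
b = Sxy/Sxx = 229.7/160 = 1.435625

1.4356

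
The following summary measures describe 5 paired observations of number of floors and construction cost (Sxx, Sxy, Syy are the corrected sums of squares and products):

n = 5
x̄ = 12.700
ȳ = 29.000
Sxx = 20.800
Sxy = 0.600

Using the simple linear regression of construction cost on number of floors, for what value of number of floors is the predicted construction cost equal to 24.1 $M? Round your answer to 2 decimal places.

-157.17

b = Sxy/Sxx = 0.6/20.8 = 0.028846
a = ȳ − b·x̄ = 29 − 0.028846·12.7 = 28.633654
Set a + b·x = 24.1: x = (24.1 − 28.633654) / 0.028846 = -157.166667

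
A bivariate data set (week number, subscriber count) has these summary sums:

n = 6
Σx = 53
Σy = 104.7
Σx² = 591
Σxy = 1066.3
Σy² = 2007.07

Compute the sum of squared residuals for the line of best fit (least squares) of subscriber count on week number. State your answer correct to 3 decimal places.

Sxx = Σx² − (Σx)²/n = 591 − 468.166667 = 122.833333
Sxy = Σxy − (Σx)(Σy)/n = 1066.3 − 924.85 = 141.45
Syy = Σy² − (Σy)²/n = 2007.07 − 1827.015 = 180.055
b = Sxy/Sxx = 141.45/122.833333 = 1.151560
SSE = Syy − b·Sxy = 180.055 − 1.151560·141.45 = 17.166784

17.167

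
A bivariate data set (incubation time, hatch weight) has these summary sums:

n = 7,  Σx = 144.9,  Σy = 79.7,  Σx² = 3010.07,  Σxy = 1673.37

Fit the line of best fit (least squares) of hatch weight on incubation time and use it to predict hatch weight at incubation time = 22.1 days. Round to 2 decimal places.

14.49

Sxx = Σx² − (Σx)²/n = 3010.07 − 2999.43 = 10.64
Sxy = Σxy − (Σx)(Σy)/n = 1673.37 − 1649.79 = 23.58
b = Sxy/Sxx = 23.58/10.64 = 2.216165
a = ȳ − b·x̄ = 11.385714 − 2.216165·20.7 = -34.488910
ŷ(22.1) = a + b·22.1 = -34.488910 + 2.216165·22.1 = 14.488346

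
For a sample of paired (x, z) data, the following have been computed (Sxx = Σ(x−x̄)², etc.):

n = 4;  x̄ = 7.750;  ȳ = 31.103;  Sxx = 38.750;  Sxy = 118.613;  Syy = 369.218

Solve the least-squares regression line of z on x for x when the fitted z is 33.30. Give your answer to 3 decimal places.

b = Sxy/Sxx = 118.613/38.75 = 3.060981
a = ȳ − b·x̄ = 31.103 − 3.060981·7.75 = 7.3804
Set a + b·x = 33.30: x = (33.30 − 7.3804) / 3.060981 = 8.467744

8.468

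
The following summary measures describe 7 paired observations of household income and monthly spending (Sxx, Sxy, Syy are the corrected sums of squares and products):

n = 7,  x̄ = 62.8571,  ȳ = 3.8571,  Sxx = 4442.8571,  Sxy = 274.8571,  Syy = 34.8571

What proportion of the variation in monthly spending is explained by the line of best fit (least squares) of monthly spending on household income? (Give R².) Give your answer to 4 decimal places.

R² = Sxy²/(Sxx·Syy) = (274.8571)²/(4442.8571·34.8571) = 0.487821

0.4878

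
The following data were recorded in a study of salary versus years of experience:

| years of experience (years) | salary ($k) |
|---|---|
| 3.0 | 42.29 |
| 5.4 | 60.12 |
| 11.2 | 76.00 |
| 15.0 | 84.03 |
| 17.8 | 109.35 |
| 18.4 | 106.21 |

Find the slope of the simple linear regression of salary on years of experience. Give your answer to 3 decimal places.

n = 6, Σx = 70.8, Σy = 478, Σxy = 6463.862, Σx² = 1044
Sxx = Σx² − (Σx)²/n = 1044 − 835.44 = 208.56
Sxy = Σxy − (Σx)(Σy)/n = 6463.862 − 5640.4 = 823.462
b = Sxy/Sxx = 823.462/208.56 = 3.948322

3.948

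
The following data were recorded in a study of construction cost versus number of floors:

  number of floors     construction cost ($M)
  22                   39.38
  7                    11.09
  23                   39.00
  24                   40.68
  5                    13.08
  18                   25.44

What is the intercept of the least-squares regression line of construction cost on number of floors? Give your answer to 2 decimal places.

n = 6, Σx = 99, Σy = 168.67, Σxy = 3340.63, Σx² = 1987
Sxx = Σx² − (Σx)²/n = 1987 − 1633.5 = 353.5
Sxy = Σxy − (Σx)(Σy)/n = 3340.63 − 2783.055 = 557.575
b = Sxy/Sxx = 557.575/353.5 = 1.577298
a = ȳ − b·x̄ = 28.111667 − 1.577298·16.5 = 2.086242

2.09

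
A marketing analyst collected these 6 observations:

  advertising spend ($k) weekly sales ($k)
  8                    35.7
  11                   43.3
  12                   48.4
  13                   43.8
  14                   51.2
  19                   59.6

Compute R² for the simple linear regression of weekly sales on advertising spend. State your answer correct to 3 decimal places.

n = 6, Σx = 77, Σy = 282, Σxy = 3761.3, Σx² = 1055, Σy² = 13583.98
Sxx = Σx² − (Σx)²/n = 1055 − 988.166667 = 66.833333
Sxy = Σxy − (Σx)(Σy)/n = 3761.3 − 3619 = 142.3
Syy = Σy² − (Σy)²/n = 13583.98 − 13254 = 329.98
R² = Sxy²/(Sxx·Syy) = (142.3)²/(66.833333·329.98) = 0.918183

0.918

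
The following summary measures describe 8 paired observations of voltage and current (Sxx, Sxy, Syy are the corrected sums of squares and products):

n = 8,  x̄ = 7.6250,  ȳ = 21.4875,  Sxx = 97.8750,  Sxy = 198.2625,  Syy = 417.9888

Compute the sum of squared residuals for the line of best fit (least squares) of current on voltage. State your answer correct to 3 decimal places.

b = Sxy/Sxx = 198.2625/97.875 = 2.025670
SSE = Syy − b·Sxy = 417.9888 − 2.025670·198.2625 = 16.374303

16.374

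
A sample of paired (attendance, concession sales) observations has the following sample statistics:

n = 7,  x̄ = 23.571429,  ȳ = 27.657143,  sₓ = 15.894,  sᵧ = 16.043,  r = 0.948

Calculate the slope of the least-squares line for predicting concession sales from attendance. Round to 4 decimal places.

b = r · sᵧ/sₓ = 0.948 · 16.043/15.894 = 0.956887

0.9569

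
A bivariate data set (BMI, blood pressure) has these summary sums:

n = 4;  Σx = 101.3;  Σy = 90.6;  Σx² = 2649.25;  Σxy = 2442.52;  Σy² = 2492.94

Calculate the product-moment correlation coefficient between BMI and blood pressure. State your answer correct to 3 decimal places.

Sxx = Σx² − (Σx)²/n = 2649.25 − 2565.4225 = 83.8275
Sxy = Σxy − (Σx)(Σy)/n = 2442.52 − 2294.445 = 148.075
Syy = Σy² − (Σy)²/n = 2492.94 − 2052.09 = 440.85
r = Sxy/√(Sxx·Syy) = 148.075/√(36955.353375) = 148.075/192.237752 = 0.770270

0.770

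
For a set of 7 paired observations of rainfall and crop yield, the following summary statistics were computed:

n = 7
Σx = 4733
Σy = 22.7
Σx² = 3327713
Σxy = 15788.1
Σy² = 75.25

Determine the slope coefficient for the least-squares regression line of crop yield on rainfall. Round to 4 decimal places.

0.0034

Sxx = Σx² − (Σx)²/n = 3327713 − 3200184.142857 = 127528.857143
Sxy = Σxy − (Σx)(Σy)/n = 15788.1 − 15348.442857 = 439.657143
b = Sxy/Sxx = 439.657143/127528.857143 = 0.003448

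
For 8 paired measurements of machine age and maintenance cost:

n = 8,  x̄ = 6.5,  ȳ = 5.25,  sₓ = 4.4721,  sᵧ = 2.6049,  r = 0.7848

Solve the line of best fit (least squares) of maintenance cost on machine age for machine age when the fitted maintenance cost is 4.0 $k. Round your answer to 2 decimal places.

b = r · sᵧ/sₓ = 0.7848 · 2.6049/4.4721 = 0.457129
a = ȳ − b·x̄ = 5.25 − 0.457129·6.5 = 2.278663
Set a + b·x = 4.0: x = (4.0 − 2.278663) / 0.457129 = 3.765541

3.77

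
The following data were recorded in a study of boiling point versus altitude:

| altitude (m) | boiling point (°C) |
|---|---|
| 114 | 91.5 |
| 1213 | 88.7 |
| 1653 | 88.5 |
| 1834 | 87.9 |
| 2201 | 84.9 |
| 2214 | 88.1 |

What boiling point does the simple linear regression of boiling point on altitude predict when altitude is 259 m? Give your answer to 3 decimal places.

n = 6, Σx = 9229, Σy = 529.6, Σxy = 807441.5, Σx² = 17326527
Sxx = Σx² − (Σx)²/n = 17326527 − 14195740.166667 = 3130786.833333
Sxy = Σxy − (Σx)(Σy)/n = 807441.5 − 814613.066667 = -7171.566667
b = Sxy/Sxx = -7171.566667/3130786.833333 = -0.002291
a = ȳ − b·x̄ = 88.266667 − (-0.002291)·1538.166667 = 91.790083
ŷ(259) = a + b·259 = 91.790083 + (-0.002291)·259 = 91.196802

91.197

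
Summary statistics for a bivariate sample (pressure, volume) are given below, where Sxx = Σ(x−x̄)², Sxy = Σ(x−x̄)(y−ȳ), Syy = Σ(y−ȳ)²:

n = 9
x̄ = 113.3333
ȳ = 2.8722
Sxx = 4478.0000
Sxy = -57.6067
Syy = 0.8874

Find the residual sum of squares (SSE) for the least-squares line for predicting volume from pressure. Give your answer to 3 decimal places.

b = Sxy/Sxx = -57.6067/4478 = -0.012864
SSE = Syy − b·Sxy = 0.8874 − (-0.012864)·(-57.6067) = 0.146325

0.146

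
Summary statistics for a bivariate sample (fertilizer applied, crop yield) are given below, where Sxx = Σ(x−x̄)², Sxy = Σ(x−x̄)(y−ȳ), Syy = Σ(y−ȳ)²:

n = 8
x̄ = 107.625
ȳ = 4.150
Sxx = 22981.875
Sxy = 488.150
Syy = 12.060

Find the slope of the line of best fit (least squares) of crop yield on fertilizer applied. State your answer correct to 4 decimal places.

b = Sxy/Sxx = 488.15/22981.875 = 0.021241

0.0212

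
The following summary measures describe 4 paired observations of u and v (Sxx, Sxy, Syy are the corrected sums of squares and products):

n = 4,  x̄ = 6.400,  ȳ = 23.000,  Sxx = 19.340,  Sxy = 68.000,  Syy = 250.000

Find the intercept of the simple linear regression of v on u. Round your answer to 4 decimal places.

0.4974

b = Sxy/Sxx = 68/19.34 = 3.516029
a = ȳ − b·x̄ = 23 − 3.516029·6.4 = 0.497415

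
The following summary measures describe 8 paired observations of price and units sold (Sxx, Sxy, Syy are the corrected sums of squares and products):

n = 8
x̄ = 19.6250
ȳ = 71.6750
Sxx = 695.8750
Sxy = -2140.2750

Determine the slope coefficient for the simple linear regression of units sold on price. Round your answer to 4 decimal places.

b = Sxy/Sxx = -2140.275/695.875 = -3.075660

-3.0757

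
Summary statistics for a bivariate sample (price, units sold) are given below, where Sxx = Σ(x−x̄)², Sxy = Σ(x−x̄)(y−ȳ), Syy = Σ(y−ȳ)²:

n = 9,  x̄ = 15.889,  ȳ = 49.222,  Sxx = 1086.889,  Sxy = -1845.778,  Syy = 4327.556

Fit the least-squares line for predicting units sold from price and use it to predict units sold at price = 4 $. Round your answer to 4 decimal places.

b = Sxy/Sxx = -1845.778/1086.889 = -1.698221
a = ȳ − b·x̄ = 49.222 − (-1.698221)·15.889 = 76.205037
ŷ(4) = a + b·4 = 76.205037 + (-1.698221)·4 = 69.412152

69.4122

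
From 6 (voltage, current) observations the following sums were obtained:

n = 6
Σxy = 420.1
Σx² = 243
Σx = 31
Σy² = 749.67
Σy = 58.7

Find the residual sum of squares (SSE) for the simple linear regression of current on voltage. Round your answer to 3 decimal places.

10.646

Sxx = Σx² − (Σx)²/n = 243 − 160.166667 = 82.833333
Sxy = Σxy − (Σx)(Σy)/n = 420.1 − 303.283333 = 116.816667
Syy = Σy² − (Σy)²/n = 749.67 − 574.281667 = 175.388333
b = Sxy/Sxx = 116.816667/82.833333 = 1.410262
SSE = Syy − b·Sxy = 175.388333 − 1.410262·116.816667 = 10.646278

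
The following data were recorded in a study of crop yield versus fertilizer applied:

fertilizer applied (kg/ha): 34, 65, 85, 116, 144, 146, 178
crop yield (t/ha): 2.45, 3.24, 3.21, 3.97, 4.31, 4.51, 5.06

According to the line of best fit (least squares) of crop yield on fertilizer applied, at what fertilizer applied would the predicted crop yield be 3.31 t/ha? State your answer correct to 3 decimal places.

80.521

n = 7, Σx = 768, Σy = 26.75, Σxy = 3207.05, Σx² = 99798
Sxx = Σx² − (Σx)²/n = 99798 − 84260.571429 = 15537.428571
Sxy = Σxy − (Σx)(Σy)/n = 3207.05 − 2934.857143 = 272.192857
b = Sxy/Sxx = 272.192857/15537.428571 = 0.017519
a = ȳ − b·x̄ = 3.821429 − 0.017519·109.714286 = 1.899396
Set a + b·x = 3.31: x = (3.31 − 1.899396) / 0.017519 = 80.520702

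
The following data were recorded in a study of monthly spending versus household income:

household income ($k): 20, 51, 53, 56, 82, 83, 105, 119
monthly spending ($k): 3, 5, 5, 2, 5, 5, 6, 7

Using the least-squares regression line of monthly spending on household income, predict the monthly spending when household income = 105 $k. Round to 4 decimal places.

6.0410

n = 8, Σx = 569, Σy = 38, Σxy = 2980, Σx² = 47745
Sxx = Σx² − (Σx)²/n = 47745 − 40470.125 = 7274.875
Sxy = Σxy − (Σx)(Σy)/n = 2980 − 2702.75 = 277.25
b = Sxy/Sxx = 277.25/7274.875 = 0.038111
a = ȳ − b·x̄ = 4.75 − 0.038111·71.125 = 2.039382
ŷ(105) = a + b·105 = 2.039382 + 0.038111·105 = 6.040997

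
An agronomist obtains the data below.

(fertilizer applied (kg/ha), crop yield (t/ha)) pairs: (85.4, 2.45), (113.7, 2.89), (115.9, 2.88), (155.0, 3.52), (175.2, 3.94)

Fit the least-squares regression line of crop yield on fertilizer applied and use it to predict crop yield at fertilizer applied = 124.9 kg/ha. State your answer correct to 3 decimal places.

3.068

n = 5, Σx = 645.2, Σy = 15.68, Σxy = 2107.503, Σx² = 88373.7
Sxx = Σx² − (Σx)²/n = 88373.7 − 83256.608 = 5117.092
Sxy = Σxy − (Σx)(Σy)/n = 2107.503 − 2023.3472 = 84.1558
b = Sxy/Sxx = 84.1558/5117.092 = 0.016446
a = ȳ − b·x̄ = 3.136 − 0.016446·129.04 = 1.013806
ŷ(124.9) = a + b·124.9 = 1.013806 + 0.016446·124.9 = 3.067913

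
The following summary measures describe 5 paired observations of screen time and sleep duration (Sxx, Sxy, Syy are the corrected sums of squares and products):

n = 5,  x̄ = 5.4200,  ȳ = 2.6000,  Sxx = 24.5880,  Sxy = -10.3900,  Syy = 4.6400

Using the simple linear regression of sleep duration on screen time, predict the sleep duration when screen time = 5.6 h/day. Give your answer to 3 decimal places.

2.524

b = Sxy/Sxx = -10.39/24.588 = -0.422564
a = ȳ − b·x̄ = 2.6 − (-0.422564)·5.42 = 4.890296
ŷ(5.6) = a + b·5.6 = 4.890296 + (-0.422564)·5.6 = 2.523939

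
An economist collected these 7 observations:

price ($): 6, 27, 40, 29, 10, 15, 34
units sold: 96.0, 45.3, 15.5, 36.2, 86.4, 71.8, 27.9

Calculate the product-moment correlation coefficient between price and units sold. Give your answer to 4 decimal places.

n = 7, Σx = 161, Σy = 379.1, Σxy = 6358.5, Σx² = 4687, Σy² = 26217.39
Sxx = Σx² − (Σx)²/n = 4687 − 3703 = 984
Sxy = Σxy − (Σx)(Σy)/n = 6358.5 − 8719.3 = -2360.8
Syy = Σy² − (Σy)²/n = 26217.39 − 20530.972857 = 5686.417143
r = Sxy/√(Sxx·Syy) = -2360.8/√(5595434.468571) = -2360.8/2365.467072 = -0.998027

-0.9980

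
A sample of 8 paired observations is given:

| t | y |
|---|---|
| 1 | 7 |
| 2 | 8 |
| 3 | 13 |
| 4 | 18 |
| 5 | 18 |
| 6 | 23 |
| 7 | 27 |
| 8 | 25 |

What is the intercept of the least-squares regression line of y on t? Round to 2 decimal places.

3.93

n = 8, Σx = 36, Σy = 139, Σxy = 751, Σx² = 204
Sxx = Σx² − (Σx)²/n = 204 − 162 = 42
Sxy = Σxy − (Σx)(Σy)/n = 751 − 625.5 = 125.5
b = Sxy/Sxx = 125.5/42 = 2.988095
a = ȳ − b·x̄ = 17.375 − 2.988095·4.5 = 3.928571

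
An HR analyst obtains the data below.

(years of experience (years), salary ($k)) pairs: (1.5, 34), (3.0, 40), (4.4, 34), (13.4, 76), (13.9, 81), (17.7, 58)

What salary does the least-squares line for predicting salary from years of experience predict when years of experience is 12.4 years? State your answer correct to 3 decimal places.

62.503

n = 6, Σx = 53.9, Σy = 323, Σxy = 3491.5, Σx² = 716.67
Sxx = Σx² − (Σx)²/n = 716.67 − 484.201667 = 232.468333
Sxy = Σxy − (Σx)(Σy)/n = 3491.5 − 2901.616667 = 589.883333
b = Sxy/Sxx = 589.883333/232.468333 = 2.537478
a = ȳ − b·x̄ = 53.833333 − 2.537478·8.983333 = 31.038321
ŷ(12.4) = a + b·12.4 = 31.038321 + 2.537478·12.4 = 62.503051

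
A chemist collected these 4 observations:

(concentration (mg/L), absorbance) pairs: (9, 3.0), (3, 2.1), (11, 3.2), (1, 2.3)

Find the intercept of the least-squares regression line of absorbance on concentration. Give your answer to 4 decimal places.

2.0147

n = 4, Σx = 24, Σy = 10.6, Σxy = 70.8, Σx² = 212
Sxx = Σx² − (Σx)²/n = 212 − 144 = 68
Sxy = Σxy − (Σx)(Σy)/n = 70.8 − 63.6 = 7.2
b = Sxy/Sxx = 7.2/68 = 0.105882
a = ȳ − b·x̄ = 2.65 − 0.105882·6 = 2.014706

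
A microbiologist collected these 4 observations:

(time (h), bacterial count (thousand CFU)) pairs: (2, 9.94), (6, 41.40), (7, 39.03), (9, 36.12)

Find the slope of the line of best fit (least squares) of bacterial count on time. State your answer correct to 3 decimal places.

4.140

n = 4, Σx = 24, Σy = 126.49, Σxy = 866.57, Σx² = 170
Sxx = Σx² − (Σx)²/n = 170 − 144 = 26
Sxy = Σxy − (Σx)(Σy)/n = 866.57 − 758.94 = 107.63
b = Sxy/Sxx = 107.63/26 = 4.139615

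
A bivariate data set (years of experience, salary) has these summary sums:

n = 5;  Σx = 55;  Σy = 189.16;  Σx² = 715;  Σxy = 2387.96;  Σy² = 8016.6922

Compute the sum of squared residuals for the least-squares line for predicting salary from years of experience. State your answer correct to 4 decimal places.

2.4653

Sxx = Σx² − (Σx)²/n = 715 − 605 = 110
Sxy = Σxy − (Σx)(Σy)/n = 2387.96 − 2080.76 = 307.2
Syy = Σy² − (Σy)²/n = 8016.6922 − 7156.30112 = 860.39108
b = Sxy/Sxx = 307.2/110 = 2.792727
SSE = Syy − b·Sxy = 860.39108 − 2.792727·307.2 = 2.465262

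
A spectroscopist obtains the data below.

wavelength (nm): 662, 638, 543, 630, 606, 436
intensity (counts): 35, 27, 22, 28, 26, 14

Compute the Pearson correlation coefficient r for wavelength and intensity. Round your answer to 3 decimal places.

n = 6, Σx = 3515, Σy = 152, Σxy = 91842, Σx² = 2094369, Σy² = 4094
Sxx = Σx² − (Σx)²/n = 2094369 − 2059204.166667 = 35164.833333
Sxy = Σxy − (Σx)(Σy)/n = 91842 − 89046.666667 = 2795.333333
Syy = Σy² − (Σy)²/n = 4094 − 3850.666667 = 243.333333
r = Sxy/√(Sxx·Syy) = 2795.333333/√(8556776.111111) = 2795.333333/2925.196765 = 0.955605

0.956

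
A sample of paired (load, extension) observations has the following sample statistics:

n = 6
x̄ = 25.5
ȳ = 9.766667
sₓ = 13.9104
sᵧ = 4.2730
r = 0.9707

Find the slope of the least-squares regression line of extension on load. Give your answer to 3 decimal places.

b = r · sᵧ/sₓ = 0.9707 · 4.273/13.9104 = 0.298180

0.298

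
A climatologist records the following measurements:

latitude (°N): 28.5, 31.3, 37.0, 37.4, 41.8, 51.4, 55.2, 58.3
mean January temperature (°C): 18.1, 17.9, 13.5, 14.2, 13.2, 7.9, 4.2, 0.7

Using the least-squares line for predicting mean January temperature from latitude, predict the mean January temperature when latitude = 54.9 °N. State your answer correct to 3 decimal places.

4.346

n = 8, Σx = 340.9, Σy = 89.7, Σxy = 3337.17, Σx² = 15394.83
Sxx = Σx² − (Σx)²/n = 15394.83 − 14526.60125 = 868.22875
Sxy = Σxy − (Σx)(Σy)/n = 3337.17 − 3822.34125 = -485.17125
b = Sxy/Sxx = -485.17125/868.22875 = -0.558806
a = ȳ − b·x̄ = 11.2125 − (-0.558806)·42.6125 = 35.024612
ŷ(54.9) = a + b·54.9 = 35.024612 + (-0.558806)·54.9 = 4.346174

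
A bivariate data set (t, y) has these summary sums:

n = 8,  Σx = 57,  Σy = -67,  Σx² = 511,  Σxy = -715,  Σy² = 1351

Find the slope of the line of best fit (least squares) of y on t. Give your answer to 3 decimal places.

Sxx = Σx² − (Σx)²/n = 511 − 406.125 = 104.875
Sxy = Σxy − (Σx)(Σy)/n = -715 − (-477.375) = -237.625
b = Sxy/Sxx = -237.625/104.875 = -2.265793

-2.266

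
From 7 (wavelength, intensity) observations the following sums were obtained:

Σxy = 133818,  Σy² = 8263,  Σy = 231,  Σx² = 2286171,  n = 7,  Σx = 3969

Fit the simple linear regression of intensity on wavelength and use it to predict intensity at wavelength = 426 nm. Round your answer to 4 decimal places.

21.7943

Sxx = Σx² − (Σx)²/n = 2286171 − 2250423 = 35748
Sxy = Σxy − (Σx)(Σy)/n = 133818 − 130977 = 2841
b = Sxy/Sxx = 2841/35748 = 0.079473
a = ȳ − b·x̄ = 33 − 0.079473·567 = -12.061178
ŷ(426) = a + b·426 = -12.061178 + 0.079473·426 = 21.794310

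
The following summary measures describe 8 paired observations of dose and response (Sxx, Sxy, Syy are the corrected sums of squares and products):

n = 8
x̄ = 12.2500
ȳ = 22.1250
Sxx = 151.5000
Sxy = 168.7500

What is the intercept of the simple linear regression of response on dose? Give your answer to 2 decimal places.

8.48

b = Sxy/Sxx = 168.75/151.5 = 1.113861
a = ȳ − b·x̄ = 22.125 − 1.113861·12.25 = 8.480198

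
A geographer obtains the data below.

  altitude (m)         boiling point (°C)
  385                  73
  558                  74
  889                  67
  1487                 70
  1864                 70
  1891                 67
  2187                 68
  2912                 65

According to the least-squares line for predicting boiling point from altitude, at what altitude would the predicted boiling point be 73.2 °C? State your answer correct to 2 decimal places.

116.00

n = 8, Σx = 12173, Σy = 554, Σxy = 828223, Σx² = 23774169
Sxx = Σx² − (Σx)²/n = 23774169 − 18522741.125 = 5251427.875
Sxy = Σxy − (Σx)(Σy)/n = 828223 − 842980.25 = -14757.25
b = Sxy/Sxx = -14757.25/5251427.875 = -0.002810
a = ȳ − b·x̄ = 69.25 − (-0.002810)·1521.625 = 73.525980
Set a + b·x = 73.2: x = (73.2 − 73.525980) / (-0.002810) = 116.001316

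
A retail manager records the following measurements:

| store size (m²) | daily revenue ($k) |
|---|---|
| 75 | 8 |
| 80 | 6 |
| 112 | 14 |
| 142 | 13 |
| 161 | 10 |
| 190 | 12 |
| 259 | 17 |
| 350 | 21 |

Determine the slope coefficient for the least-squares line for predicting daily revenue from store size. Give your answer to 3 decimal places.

n = 8, Σx = 1369, Σy = 101, Σxy = 20137, Σx² = 296335
Sxx = Σx² − (Σx)²/n = 296335 − 234270.125 = 62064.875
Sxy = Σxy − (Σx)(Σy)/n = 20137 − 17283.625 = 2853.375
b = Sxy/Sxx = 2853.375/62064.875 = 0.045974

0.046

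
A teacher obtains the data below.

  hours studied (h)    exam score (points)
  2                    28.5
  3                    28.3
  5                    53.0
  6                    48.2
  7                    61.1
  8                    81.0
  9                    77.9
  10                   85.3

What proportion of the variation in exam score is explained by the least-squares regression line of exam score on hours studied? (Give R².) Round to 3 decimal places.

0.939

n = 8, Σx = 50, Σy = 463.3, Σxy = 3325.9, Σx² = 368, Σy² = 30384.09
Sxx = Σx² − (Σx)²/n = 368 − 312.5 = 55.5
Sxy = Σxy − (Σx)(Σy)/n = 3325.9 − 2895.625 = 430.275
Syy = Σy² − (Σy)²/n = 30384.09 − 26830.86125 = 3553.22875
R² = Sxy²/(Sxx·Syy) = (430.275)²/(55.5·3553.22875) = 0.938806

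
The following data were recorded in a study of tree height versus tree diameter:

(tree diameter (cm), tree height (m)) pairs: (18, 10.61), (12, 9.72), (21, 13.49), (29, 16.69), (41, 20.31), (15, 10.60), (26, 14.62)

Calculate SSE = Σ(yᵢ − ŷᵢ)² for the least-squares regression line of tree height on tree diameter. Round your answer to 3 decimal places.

n = 7, Σx = 162, Σy = 96.04, Σxy = 2446.75, Σx² = 4332, Σy² = 1406.1872
Sxx = Σx² − (Σx)²/n = 4332 − 3749.142857 = 582.857143
Sxy = Σxy − (Σx)(Σy)/n = 2446.75 − 2222.64 = 224.11
Syy = Σy² − (Σy)²/n = 1406.1872 − 1317.6688 = 88.5184
b = Sxy/Sxx = 224.11/582.857143 = 0.384502
SSE = Syy − b·Sxy = 88.5184 − 0.384502·224.11 = 2.347556

2.348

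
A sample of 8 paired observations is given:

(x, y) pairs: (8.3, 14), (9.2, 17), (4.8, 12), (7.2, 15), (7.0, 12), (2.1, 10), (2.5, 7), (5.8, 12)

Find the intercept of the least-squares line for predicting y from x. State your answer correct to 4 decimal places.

n = 8, Σx = 46.9, Σy = 99, Σxy = 630.3, Σx² = 321.71
Sxx = Σx² − (Σx)²/n = 321.71 − 274.95125 = 46.75875
Sxy = Σxy − (Σx)(Σy)/n = 630.3 − 580.3875 = 49.9125
b = Sxy/Sxx = 49.9125/46.75875 = 1.067447
a = ȳ − b·x̄ = 12.375 − 1.067447·5.8625 = 6.117090

6.1171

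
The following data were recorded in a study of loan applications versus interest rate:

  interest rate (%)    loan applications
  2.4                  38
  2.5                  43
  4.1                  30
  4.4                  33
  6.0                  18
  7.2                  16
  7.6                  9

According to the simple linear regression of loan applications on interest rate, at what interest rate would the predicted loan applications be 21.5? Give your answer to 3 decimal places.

n = 7, Σx = 34.2, Σy = 187, Σxy = 758.5, Σx² = 193.78
Sxx = Σx² − (Σx)²/n = 193.78 − 167.091429 = 26.688571
Sxy = Σxy − (Σx)(Σy)/n = 758.5 − 913.628571 = -155.128571
b = Sxy/Sxx = -155.128571/26.688571 = -5.812547
a = ȳ − b·x̄ = 26.714286 − (-5.812547)·4.885714 = 55.112729
Set a + b·x = 21.5: x = (21.5 − 55.112729) / (-5.812547) = 5.782788

5.783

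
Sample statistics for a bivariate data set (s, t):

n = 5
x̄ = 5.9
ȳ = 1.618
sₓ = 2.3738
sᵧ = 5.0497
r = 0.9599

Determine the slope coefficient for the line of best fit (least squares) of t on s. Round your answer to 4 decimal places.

b = r · sᵧ/sₓ = 0.9599 · 5.0497/2.3738 = 2.041961

2.0420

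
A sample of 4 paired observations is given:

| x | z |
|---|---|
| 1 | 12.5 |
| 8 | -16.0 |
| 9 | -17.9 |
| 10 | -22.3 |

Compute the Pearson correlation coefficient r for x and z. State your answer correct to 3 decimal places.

-0.999

n = 4, Σx = 28, Σy = -43.7, Σxy = -499.6, Σx² = 246, Σy² = 1229.95
Sxx = Σx² − (Σx)²/n = 246 − 196 = 50
Sxy = Σxy − (Σx)(Σy)/n = -499.6 − (-305.9) = -193.7
Syy = Σy² − (Σy)²/n = 1229.95 − 477.4225 = 752.5275
r = Sxy/√(Sxx·Syy) = -193.7/√(37626.375) = -193.7/193.975192 = -0.998581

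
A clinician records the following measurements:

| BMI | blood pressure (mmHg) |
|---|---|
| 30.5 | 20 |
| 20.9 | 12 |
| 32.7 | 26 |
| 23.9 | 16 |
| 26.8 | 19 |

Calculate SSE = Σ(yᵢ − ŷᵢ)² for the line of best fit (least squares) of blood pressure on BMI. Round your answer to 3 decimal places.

n = 5, Σx = 134.8, Σy = 93, Σxy = 2602.6, Σx² = 3725.8, Σy² = 1837
Sxx = Σx² − (Σx)²/n = 3725.8 − 3634.208 = 91.592
Sxy = Σxy − (Σx)(Σy)/n = 2602.6 − 2507.28 = 95.32
Syy = Σy² − (Σy)²/n = 1837 − 1729.8 = 107.2
b = Sxy/Sxx = 95.32/91.592 = 1.040702
SSE = Syy − b·Sxy = 107.2 − 1.040702·95.32 = 8.000262

8.000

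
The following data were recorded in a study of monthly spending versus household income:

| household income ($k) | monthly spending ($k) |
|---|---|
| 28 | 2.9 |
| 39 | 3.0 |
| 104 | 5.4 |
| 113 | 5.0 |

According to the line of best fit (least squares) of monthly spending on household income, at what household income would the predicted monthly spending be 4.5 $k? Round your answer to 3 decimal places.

n = 4, Σx = 284, Σy = 16.3, Σxy = 1324.8, Σx² = 25890
Sxx = Σx² − (Σx)²/n = 25890 − 20164 = 5726
Sxy = Σxy − (Σx)(Σy)/n = 1324.8 − 1157.3 = 167.5
b = Sxy/Sxx = 167.5/5726 = 0.029253
a = ȳ − b·x̄ = 4.075 − 0.029253·71 = 1.998070
Set a + b·x = 4.5: x = (4.5 − 1.998070) / 0.029253 = 85.528657

85.529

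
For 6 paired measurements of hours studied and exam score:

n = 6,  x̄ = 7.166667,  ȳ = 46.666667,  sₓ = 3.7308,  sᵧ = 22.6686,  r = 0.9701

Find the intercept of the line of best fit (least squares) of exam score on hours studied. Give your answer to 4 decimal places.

b = r · sᵧ/sₓ = 0.9701 · 22.6686/3.7308 = 5.894395
a = ȳ − b·x̄ = 46.666667 − 5.894395·7.166667 = 4.423501

4.4235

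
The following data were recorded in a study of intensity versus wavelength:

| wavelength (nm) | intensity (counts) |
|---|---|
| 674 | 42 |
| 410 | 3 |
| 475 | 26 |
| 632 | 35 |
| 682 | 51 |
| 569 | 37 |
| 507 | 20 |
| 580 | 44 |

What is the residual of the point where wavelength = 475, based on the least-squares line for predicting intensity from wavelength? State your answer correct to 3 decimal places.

n = 8, Σx = 4529, Σy = 258, Σxy = 155503, Σx² = 2629759
Sxx = Σx² − (Σx)²/n = 2629759 − 2563980.125 = 65778.875
Sxy = Σxy − (Σx)(Σy)/n = 155503 − 146060.25 = 9442.75
b = Sxy/Sxx = 9442.75/65778.875 = 0.143553
a = ȳ − b·x̄ = 32.25 − 0.143553·566.125 = -49.018900
ŷ(475) = -49.018900 + 0.143553·475 = 19.168740
residual = y − ŷ = 26 − 19.168740 = 6.831260

6.831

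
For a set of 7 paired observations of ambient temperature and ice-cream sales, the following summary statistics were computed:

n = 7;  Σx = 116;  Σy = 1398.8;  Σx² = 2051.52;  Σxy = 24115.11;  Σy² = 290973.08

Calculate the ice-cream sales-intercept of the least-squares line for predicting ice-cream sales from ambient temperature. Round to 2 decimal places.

Sxx = Σx² − (Σx)²/n = 2051.52 − 1922.285714 = 129.234286
Sxy = Σxy − (Σx)(Σy)/n = 24115.11 − 23180.114286 = 934.995714
b = Sxy/Sxx = 934.995714/129.234286 = 7.234889
a = ȳ − b·x̄ = 199.828571 − 7.234889·16.571429 = 79.936125

79.94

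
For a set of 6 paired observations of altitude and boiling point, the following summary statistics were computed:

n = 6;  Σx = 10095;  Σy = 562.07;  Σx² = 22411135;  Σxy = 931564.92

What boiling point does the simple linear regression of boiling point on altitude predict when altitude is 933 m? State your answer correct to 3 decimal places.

95.628

Sxx = Σx² − (Σx)²/n = 22411135 − 16984837.5 = 5426297.5
Sxy = Σxy − (Σx)(Σy)/n = 931564.92 − 945682.775 = -14117.855
b = Sxy/Sxx = -14117.855/5426297.5 = -0.002602
a = ȳ − b·x̄ = 93.678333 − (-0.002602)·1682.5 = 98.055773
ŷ(933) = a + b·933 = 98.055773 + (-0.002602)·933 = 95.628343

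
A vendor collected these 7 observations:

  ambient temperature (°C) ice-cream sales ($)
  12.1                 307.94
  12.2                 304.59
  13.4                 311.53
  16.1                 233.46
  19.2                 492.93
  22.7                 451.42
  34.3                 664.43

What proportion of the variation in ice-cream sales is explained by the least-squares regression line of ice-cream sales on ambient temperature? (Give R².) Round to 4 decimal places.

n = 7, Σx = 130, Σy = 2766.3, Σxy = 57876.719, Σx² = 2794.44, Σy² = 1227383.8504
Sxx = Σx² − (Σx)²/n = 2794.44 − 2414.285714 = 380.154286
Sxy = Σxy − (Σx)(Σy)/n = 57876.719 − 51374.142857 = 6502.576143
Syy = Σy² − (Σy)²/n = 1227383.8504 − 1093202.241429 = 134181.608971
R² = Sxy²/(Sxx·Syy) = (6502.576143)²/(380.154286·134181.608971) = 0.828930

0.8289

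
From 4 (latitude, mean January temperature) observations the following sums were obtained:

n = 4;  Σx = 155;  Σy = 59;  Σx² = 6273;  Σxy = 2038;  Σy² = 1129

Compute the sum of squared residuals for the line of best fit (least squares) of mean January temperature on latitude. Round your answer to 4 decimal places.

Sxx = Σx² − (Σx)²/n = 6273 − 6006.25 = 266.75
Sxy = Σxy − (Σx)(Σy)/n = 2038 − 2286.25 = -248.25
Syy = Σy² − (Σy)²/n = 1129 − 870.25 = 258.75
b = Sxy/Sxx = -248.25/266.75 = -0.930647
SSE = Syy − b·Sxy = 258.75 − (-0.930647)·(-248.25) = 27.716963

27.7170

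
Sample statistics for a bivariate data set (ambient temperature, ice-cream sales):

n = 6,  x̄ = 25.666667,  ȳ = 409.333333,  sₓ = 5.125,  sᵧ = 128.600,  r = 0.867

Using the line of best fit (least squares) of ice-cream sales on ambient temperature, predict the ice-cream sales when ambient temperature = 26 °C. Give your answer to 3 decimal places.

b = r · sᵧ/sₓ = 0.867 · 128.6/5.125 = 21.755356
a = ȳ − b·x̄ = 409.333333 − 21.755356·25.666667 = -149.054147
ŷ(26) = a + b·26 = -149.054147 + 21.755356·26 = 416.585111

416.585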